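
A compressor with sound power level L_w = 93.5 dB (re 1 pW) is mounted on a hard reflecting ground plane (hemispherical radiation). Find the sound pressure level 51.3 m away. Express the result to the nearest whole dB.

51 dB

L_p = L_w − 10·log₁₀(2π·r²) with r = 51.3 m.
2π·r² = 1.654e+04 m², 10·log₁₀ of that is 42.184 dB.
L_p = 93.5 − 42.184 = 51.32 dB.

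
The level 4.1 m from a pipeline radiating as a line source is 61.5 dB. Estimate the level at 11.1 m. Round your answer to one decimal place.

57.2 dB

For a line source, L₂ = L₁ − 10·log₁₀(r₂/r₁).
L₂ = 61.5 − 10·log₁₀(11.1/4.1) = 61.5 − 4.325 = 57.17 dB.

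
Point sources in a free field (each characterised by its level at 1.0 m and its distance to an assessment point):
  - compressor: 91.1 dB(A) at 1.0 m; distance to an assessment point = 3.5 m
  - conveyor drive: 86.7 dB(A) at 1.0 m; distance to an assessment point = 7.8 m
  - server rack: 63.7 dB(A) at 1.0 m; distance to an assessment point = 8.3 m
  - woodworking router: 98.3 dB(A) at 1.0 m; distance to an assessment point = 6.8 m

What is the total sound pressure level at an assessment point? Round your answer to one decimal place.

84.1 dB(A)

Apply inverse-square spreading to bring every level to the receiver, then sum 10^(L/10).
compressor: 91.1 − 20·log₁₀(3.5/1.0) = 91.1 − 10.88 = 80.22 dB(A).
conveyor drive: 86.7 − 20·log₁₀(7.8/1.0) = 86.7 − 17.84 = 68.86 dB(A).
server rack: 63.7 − 20·log₁₀(8.3/1.0) = 63.7 − 18.38 = 45.32 dB(A).
woodworking router: 98.3 − 20·log₁₀(6.8/1.0) = 98.3 − 16.65 = 81.65 dB(A).
Σ 10^(L/10) = 2.591e+08 → L_total = 10·log₁₀(2.591e+08) = 84.13 dB(A).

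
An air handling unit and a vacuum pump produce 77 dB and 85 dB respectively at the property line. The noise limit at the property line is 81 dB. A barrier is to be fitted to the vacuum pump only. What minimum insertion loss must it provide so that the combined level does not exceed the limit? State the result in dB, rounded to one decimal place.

6.2 dB

Fixed contribution from the other source: Σ 10^(L/10) = 10^(77/10) = 5.012e+07 (77.00 dB).
The limit corresponds to 10^(81/10) = 1.259e+08; subtracting the fixed part leaves 7.577e+07 for the vacuum pump, i.e. 78.80 dB.
So the vacuum pump must be reduced from 85 to 78.80 dB: IL = 6.20 dB.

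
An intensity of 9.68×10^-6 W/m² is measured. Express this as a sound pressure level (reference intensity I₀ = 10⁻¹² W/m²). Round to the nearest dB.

70 dB

Dividing by I₀ shifts the exponent by 12: I/I₀ = 9.68×10^6.
L = 10·(0.9859 + 6) = 69.86 dB.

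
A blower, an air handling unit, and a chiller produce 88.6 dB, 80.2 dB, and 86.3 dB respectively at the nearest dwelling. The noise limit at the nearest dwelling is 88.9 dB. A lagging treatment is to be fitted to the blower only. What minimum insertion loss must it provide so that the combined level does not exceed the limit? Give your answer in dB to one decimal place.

4.7 dB

Everything except the blower sums to 10^(80.2/10) + 10^(86.3/10) = 5.313e+08 in linear terms, 87.25 dB.
To meet 88.9 dB overall, the treated blower may contribute at most 10^(88.9/10) − 5.313e+08 = 2.450e+08, i.e. 83.89 dB.
Required insertion loss = 88.6 − 83.89 = 4.71 dB.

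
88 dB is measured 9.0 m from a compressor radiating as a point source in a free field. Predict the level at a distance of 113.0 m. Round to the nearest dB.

66 dB

For a point source, L₂ = L₁ − 20·log₁₀(r₂/r₁).
L₂ = 88 − 20·log₁₀(113.0/9.0) = 88 − 21.977 = 66.02 dB.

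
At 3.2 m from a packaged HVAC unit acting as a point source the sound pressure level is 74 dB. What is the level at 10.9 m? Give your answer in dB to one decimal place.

Point-source attenuation: ΔL = 20·log₁₀(r₂/r₁) = 20·log₁₀(10.9/3.2) = 10.646 dB.
L₂ = 74 − 20·log₁₀(10.9/3.2) = 74 − 10.646 = 63.35 dB.

63.4 dB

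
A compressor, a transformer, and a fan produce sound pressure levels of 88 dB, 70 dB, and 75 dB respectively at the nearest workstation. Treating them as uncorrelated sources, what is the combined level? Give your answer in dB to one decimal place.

88.3 dB

For uncorrelated sources the intensities add, so convert each level to linear form, sum, and take 10·log₁₀ of the total.
Σ 10^(L/10) = 10^(88/10) + 10^(70/10) + 10^(75/10) = 6.726e+08.
L_total = 10·log₁₀(6.726e+08) = 88.28 dB.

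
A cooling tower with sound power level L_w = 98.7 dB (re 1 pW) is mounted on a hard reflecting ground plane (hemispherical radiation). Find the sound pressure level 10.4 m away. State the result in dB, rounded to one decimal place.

The power spreads over a hemisphere of area 2π·r², so L_p = L_w − 10·log₁₀(2π·r²).
2π·r² = 679.6 m², 10·log₁₀ of that is 28.322 dB.
L_p = 98.7 − 28.322 = 70.38 dB.

70.4 dB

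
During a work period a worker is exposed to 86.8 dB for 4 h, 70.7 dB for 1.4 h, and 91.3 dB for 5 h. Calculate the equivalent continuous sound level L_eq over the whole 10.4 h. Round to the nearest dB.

The energy average is taken in the linear domain: L_eq = 10·log₁₀[(Σ tᵢ·10^(Lᵢ/10))/T], T = 10.4 h.
Σ tᵢ·10^(Lᵢ/10) = 4·10^(86.8/10) + 1.4·10^(70.7/10) + 5·10^(91.3/10) = 8.676e+09.
L_eq = 10·log₁₀(8.676e+09/10.4) = 89.21 dB.

89 dB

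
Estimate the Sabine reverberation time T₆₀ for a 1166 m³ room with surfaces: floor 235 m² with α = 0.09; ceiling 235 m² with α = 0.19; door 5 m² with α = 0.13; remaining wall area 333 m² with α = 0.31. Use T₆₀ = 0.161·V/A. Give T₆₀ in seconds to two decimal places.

Summing Sᵢαᵢ: 235·0.09 + 235·0.19 + 5·0.13 + 333·0.31 = 169.68 m².
T₆₀ = 0.161 × 1166 / 169.68 = 1.106 s.

1.11 s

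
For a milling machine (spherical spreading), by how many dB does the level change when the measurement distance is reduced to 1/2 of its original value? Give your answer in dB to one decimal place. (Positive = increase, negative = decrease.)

With spherical spreading the level changes by −20·log₁₀(r₂/r₁).
ΔL = −20·log₁₀(0.5) = +6.02 dB.

+6.0 dB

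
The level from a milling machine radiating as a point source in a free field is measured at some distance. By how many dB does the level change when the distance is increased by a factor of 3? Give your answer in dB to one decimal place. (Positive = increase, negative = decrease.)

-9.5 dB

Point-source spreading: ΔL = −20·log₁₀(r₂/r₁).
ΔL = −20·log₁₀(3) = -9.54 dB.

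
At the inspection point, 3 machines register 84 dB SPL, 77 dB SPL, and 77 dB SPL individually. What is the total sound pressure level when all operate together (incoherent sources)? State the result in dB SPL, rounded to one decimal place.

Incoherent sources combine by intensity addition: L_total = 10·log₁₀(Σ 10^(L_i/10)).
Σ 10^(L/10) = 10^(84/10) + 10^(77/10) + 10^(77/10) = 3.514e+08.
L_total = 10·log₁₀(3.514e+08) = 85.46 dB SPL.

85.5 dB SPL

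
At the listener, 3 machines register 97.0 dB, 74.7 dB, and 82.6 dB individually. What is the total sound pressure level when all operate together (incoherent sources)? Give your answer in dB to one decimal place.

97.2 dB

For uncorrelated sources the intensities add, so convert each level to linear form, sum, and take 10·log₁₀ of the total.
Σ 10^(L/10) = 10^(97.0/10) + 10^(74.7/10) + 10^(82.6/10) = 5.223e+09.
L_total = 10·log₁₀(5.223e+09) = 97.18 dB.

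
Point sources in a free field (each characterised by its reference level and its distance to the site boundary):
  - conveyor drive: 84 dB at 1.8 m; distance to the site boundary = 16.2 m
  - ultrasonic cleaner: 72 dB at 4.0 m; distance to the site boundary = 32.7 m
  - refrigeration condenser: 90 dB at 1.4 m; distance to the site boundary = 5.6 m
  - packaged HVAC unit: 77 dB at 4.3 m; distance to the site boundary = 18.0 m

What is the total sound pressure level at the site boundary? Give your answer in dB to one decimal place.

78.4 dB

Apply inverse-square spreading to bring every level to the receiver, then sum 10^(L/10).
conveyor drive: 84 − 20·log₁₀(16.2/1.8) = 84 − 19.08 = 64.92 dB.
ultrasonic cleaner: 72 − 20·log₁₀(32.7/4.0) = 72 − 18.25 = 53.75 dB.
refrigeration condenser: 90 − 20·log₁₀(5.6/1.4) = 90 − 12.04 = 77.96 dB.
packaged HVAC unit: 77 − 20·log₁₀(18.0/4.3) = 77 − 12.44 = 64.56 dB.
Σ 10^(L/10) = 6.870e+07 → L_total = 10·log₁₀(6.870e+07) = 78.37 dB.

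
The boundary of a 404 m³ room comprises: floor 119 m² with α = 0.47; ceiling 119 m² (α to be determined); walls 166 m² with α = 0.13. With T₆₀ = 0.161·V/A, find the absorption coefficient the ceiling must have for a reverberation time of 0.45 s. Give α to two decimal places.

0.56

A = 0.161·V/T₆₀ = 0.161·404/0.45 = 144.54 m² sabins.
Absorption from the other surfaces = 119·0.47 + 166·0.13 = 77.51 m², so the ceiling must supply 67.03 m² over 119 m².
α = 67.03/119 = 0.563.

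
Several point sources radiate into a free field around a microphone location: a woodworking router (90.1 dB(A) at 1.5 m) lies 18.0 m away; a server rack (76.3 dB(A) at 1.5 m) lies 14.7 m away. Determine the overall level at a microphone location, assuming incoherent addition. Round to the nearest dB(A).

69 dB(A)

First find each source's level at the receiver (point-source: −20·log₁₀(r/r_ref)), then combine on an intensity basis.
woodworking router: 90.1 − 20·log₁₀(18.0/1.5) = 90.1 − 21.58 = 68.52 dB(A).
server rack: 76.3 − 20·log₁₀(14.7/1.5) = 76.3 − 19.82 = 56.48 dB(A).
Σ 10^(L/10) = 7.550e+06 → L_total = 10·log₁₀(7.550e+06) = 68.78 dB(A).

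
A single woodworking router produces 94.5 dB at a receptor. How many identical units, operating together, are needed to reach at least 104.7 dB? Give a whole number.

11

N identical sources give L₁ + 10·log₁₀ N, so require 10·log₁₀ N ≥ 104.7 − 94.5 = 10.2 dB.
N ≥ 10^(10.2/10) = 10.471, so N = 11.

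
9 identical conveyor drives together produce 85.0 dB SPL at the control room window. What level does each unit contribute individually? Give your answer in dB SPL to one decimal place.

75.5 dB SPL

Dividing the total intensity by 9 lowers the level by 10·log₁₀ 9 = 9.542 dB: L₁ = 85.0 − 9.542.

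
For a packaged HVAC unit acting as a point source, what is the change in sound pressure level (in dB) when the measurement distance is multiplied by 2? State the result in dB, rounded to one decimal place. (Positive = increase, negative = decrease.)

-6.0 dB

With spherical spreading the level changes by −20·log₁₀(r₂/r₁).
ΔL = −20·log₁₀(2) = -6.02 dB.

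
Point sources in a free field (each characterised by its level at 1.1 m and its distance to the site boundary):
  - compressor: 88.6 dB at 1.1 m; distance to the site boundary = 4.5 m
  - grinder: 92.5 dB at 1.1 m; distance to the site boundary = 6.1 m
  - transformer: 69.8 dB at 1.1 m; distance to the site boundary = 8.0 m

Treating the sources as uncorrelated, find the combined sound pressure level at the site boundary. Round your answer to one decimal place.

80.1 dB

First find each source's level at the receiver (point-source: −20·log₁₀(r/r_ref)), then combine on an intensity basis.
compressor: 88.6 − 20·log₁₀(4.5/1.1) = 88.6 − 12.24 = 76.36 dB.
grinder: 92.5 − 20·log₁₀(6.1/1.1) = 92.5 − 14.88 = 77.62 dB.
transformer: 69.8 − 20·log₁₀(8.0/1.1) = 69.8 − 17.23 = 52.57 dB.
Σ 10^(L/10) = 1.013e+08 → L_total = 10·log₁₀(1.013e+08) = 80.06 dB.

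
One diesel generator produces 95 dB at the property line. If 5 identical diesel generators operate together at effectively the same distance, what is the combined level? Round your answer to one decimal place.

102.0 dB

L_total = L₁ + 10·log₁₀ N for N identical incoherent sources.
L_total = 95 + 10·log₁₀(5) = 95 + 6.990 = 101.99 dB.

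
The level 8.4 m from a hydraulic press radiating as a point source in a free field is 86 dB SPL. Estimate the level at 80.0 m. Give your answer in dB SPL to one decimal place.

For a point source, L₂ = L₁ − 20·log₁₀(r₂/r₁).
L₂ = 86 − 20·log₁₀(80.0/8.4) = 86 − 19.576 = 66.42 dB SPL.

66.4 dB SPL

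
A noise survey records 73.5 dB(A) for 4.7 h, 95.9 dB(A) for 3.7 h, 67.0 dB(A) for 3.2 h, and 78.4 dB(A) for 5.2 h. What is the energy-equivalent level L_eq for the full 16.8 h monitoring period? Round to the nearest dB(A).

89 dB(A)

Weight each interval's intensity by its duration and average over T = 16.8 h:
Σ tᵢ·10^(Lᵢ/10) = 4.7·10^(73.5/10) + 3.7·10^(95.9/10) + 3.2·10^(67.0/10) + 5.2·10^(78.4/10) = 1.488e+10.
L_eq = 10·log₁₀(1.488e+10/16.8) = 89.47 dB(A).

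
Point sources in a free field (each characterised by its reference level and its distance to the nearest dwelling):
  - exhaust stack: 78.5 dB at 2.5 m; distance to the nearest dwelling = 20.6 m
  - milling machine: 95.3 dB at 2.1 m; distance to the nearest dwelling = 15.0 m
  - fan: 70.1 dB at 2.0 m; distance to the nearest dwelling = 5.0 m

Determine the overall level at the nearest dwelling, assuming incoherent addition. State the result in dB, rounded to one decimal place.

Propagate each source to the receiver with L = L_ref − 20·log₁₀(r/r_ref), then add intensities.
exhaust stack: 78.5 − 20·log₁₀(20.6/2.5) = 78.5 − 18.32 = 60.18 dB.
milling machine: 95.3 − 20·log₁₀(15.0/2.1) = 95.3 − 17.08 = 78.22 dB.
fan: 70.1 − 20·log₁₀(5.0/2.0) = 70.1 − 7.96 = 62.14 dB.
Σ 10^(L/10) = 6.909e+07 → L_total = 10·log₁₀(6.909e+07) = 78.39 dB.

78.4 dB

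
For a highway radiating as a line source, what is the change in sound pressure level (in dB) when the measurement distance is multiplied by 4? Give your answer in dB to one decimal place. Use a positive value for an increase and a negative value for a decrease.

-6.0 dB

With cylindrical spreading the level changes by −10·log₁₀(r₂/r₁).
ΔL = −10·log₁₀(4) = -6.02 dB.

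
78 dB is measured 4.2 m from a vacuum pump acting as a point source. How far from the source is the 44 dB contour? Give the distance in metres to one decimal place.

210.5 m

The 34.0 dB drop corresponds to a distance ratio of 10^(34.0/20) for a point source.
r₂ = 4.2·10^((78−44)/20) = 4.2·10^(34.0/20) = 210.50 m.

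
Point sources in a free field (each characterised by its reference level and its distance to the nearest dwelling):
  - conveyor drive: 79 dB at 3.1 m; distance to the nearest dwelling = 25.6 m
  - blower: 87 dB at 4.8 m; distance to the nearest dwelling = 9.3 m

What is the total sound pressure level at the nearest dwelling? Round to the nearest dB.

First find each source's level at the receiver (point-source: −20·log₁₀(r/r_ref)), then combine on an intensity basis.
conveyor drive: 79 − 20·log₁₀(25.6/3.1) = 79 − 18.34 = 60.66 dB.
blower: 87 − 20·log₁₀(9.3/4.8) = 87 − 5.74 = 81.26 dB.
Σ 10^(L/10) = 1.347e+08 → L_total = 10·log₁₀(1.347e+08) = 81.29 dB.

81 dB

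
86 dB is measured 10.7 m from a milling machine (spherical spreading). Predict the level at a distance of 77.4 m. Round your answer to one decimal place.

Spherical spreading from a point source gives a 20·log₁₀(r₂/r₁) drop.
L₂ = 86 − 20·log₁₀(77.4/10.7) = 86 − 17.187 = 68.81 dB.

68.8 dB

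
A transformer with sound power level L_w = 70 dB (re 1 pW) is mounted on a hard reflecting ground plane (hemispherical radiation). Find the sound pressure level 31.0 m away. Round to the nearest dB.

The power spreads over a hemisphere of area 2π·r², so L_p = L_w − 10·log₁₀(2π·r²).
2π·r² = 6038 m², 10·log₁₀ of that is 37.809 dB.
L_p = 70 − 37.809 = 32.19 dB.

32 dB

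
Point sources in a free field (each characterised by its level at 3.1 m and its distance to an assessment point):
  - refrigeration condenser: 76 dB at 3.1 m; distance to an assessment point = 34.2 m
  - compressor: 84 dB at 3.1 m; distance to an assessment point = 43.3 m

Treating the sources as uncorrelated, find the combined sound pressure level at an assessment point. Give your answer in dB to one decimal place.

First find each source's level at the receiver (point-source: −20·log₁₀(r/r_ref)), then combine on an intensity basis.
refrigeration condenser: 76 − 20·log₁₀(34.2/3.1) = 76 − 20.85 = 55.15 dB.
compressor: 84 − 20·log₁₀(43.3/3.1) = 84 − 22.90 = 61.10 dB.
Σ 10^(L/10) = 1.615e+06 → L_total = 10·log₁₀(1.615e+06) = 62.08 dB.

62.1 dB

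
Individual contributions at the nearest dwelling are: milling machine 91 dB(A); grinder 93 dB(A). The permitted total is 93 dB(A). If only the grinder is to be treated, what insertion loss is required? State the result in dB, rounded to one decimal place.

4.3 dB

Fixed contribution from the other source: Σ 10^(L/10) = 10^(91/10) = 1.259e+09 (91.00 dB(A)).
The limit corresponds to 10^(93/10) = 1.995e+09; subtracting the fixed part leaves 7.363e+08 for the grinder, i.e. 88.67 dB(A).
Required insertion loss = 93 − 88.67 = 4.33 dB.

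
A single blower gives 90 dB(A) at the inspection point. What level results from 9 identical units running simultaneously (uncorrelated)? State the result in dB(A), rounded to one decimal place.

99.5 dB(A)

N identical incoherent sources raise the level by 10·log₁₀ N.
L_total = 90 + 10·log₁₀(9) = 90 + 9.542 = 99.54 dB(A).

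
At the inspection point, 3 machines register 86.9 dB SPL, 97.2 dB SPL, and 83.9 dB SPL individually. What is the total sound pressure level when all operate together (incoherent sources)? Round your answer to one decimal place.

97.8 dB SPL

For uncorrelated sources the intensities add, so convert each level to linear form, sum, and take 10·log₁₀ of the total.
Σ 10^(L/10) = 10^(86.9/10) + 10^(97.2/10) + 10^(83.9/10) = 5.983e+09.
L_total = 10·log₁₀(5.983e+09) = 97.77 dB SPL.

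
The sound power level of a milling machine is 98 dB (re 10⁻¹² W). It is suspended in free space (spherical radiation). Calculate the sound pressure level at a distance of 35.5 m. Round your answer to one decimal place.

The power spreads over a sphere of area 4π·r², so L_p = L_w − 10·log₁₀(4π·r²).
4π·r² = 1.584e+04 m², 10·log₁₀ of that is 41.997 dB.
L_p = 98 − 41.997 = 56.00 dB.

56.0 dB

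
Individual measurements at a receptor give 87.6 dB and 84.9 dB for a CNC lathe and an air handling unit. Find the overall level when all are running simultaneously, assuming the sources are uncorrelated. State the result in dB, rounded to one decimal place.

Incoherent sources combine by intensity addition: L_total = 10·log₁₀(Σ 10^(L_i/10)).
Σ 10^(L/10) = 10^(87.6/10) + 10^(84.9/10) = 8.845e+08.
L_total = 10·log₁₀(8.845e+08) = 89.47 dB.

89.5 dB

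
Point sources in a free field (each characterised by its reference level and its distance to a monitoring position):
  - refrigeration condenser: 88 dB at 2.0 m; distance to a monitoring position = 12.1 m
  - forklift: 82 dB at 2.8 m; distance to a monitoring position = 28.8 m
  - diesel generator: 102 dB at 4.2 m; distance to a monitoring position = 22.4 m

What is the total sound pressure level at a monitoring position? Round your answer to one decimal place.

Apply inverse-square spreading to bring every level to the receiver, then sum 10^(L/10).
refrigeration condenser: 88 − 20·log₁₀(12.1/2.0) = 88 − 15.64 = 72.36 dB.
forklift: 82 − 20·log₁₀(28.8/2.8) = 82 − 20.24 = 61.76 dB.
diesel generator: 102 − 20·log₁₀(22.4/4.2) = 102 − 14.54 = 87.46 dB.
Σ 10^(L/10) = 5.759e+08 → L_total = 10·log₁₀(5.759e+08) = 87.60 dB.

87.6 dB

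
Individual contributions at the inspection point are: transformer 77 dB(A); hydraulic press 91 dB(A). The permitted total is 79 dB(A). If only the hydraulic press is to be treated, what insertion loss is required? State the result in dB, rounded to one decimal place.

16.3 dB

Fixed contribution from the other source: Σ 10^(L/10) = 10^(77/10) = 5.012e+07 (77.00 dB(A)).
The limit corresponds to 10^(79/10) = 7.943e+07; subtracting the fixed part leaves 2.931e+07 for the hydraulic press, i.e. 74.67 dB(A).
So the hydraulic press must be reduced from 91 to 74.67 dB(A): IL = 16.33 dB.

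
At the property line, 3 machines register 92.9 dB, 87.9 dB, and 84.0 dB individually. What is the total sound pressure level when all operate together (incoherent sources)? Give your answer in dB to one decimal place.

94.5 dB

Incoherent sources combine by intensity addition: L_total = 10·log₁₀(Σ 10^(L_i/10)).
Σ 10^(L/10) = 10^(92.9/10) + 10^(87.9/10) + 10^(84.0/10) = 2.818e+09.
L_total = 10·log₁₀(2.818e+09) = 94.50 dB.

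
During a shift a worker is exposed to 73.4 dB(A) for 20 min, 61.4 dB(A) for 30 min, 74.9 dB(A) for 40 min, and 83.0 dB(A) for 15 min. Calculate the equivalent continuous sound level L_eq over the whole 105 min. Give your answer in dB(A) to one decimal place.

Weight each interval's intensity by its duration and average over T = 105 min:
Σ tᵢ·10^(Lᵢ/10) = 20·10^(73.4/10) + 30·10^(61.4/10) + 40·10^(74.9/10) + 15·10^(83.0/10) = 4.708e+09.
L_eq = 10·log₁₀(4.708e+09/105) = 76.52 dB(A).

76.5 dB(A)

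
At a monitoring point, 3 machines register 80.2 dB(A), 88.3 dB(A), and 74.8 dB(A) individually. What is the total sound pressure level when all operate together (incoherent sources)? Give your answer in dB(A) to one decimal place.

89.1 dB(A)

Incoherent sources combine by intensity addition: L_total = 10·log₁₀(Σ 10^(L_i/10)).
Σ 10^(L/10) = 10^(80.2/10) + 10^(88.3/10) + 10^(74.8/10) = 8.110e+08.
L_total = 10·log₁₀(8.110e+08) = 89.09 dB(A).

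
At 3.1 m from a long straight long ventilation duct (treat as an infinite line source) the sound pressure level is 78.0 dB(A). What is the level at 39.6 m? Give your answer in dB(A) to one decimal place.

For a line source, L₂ = L₁ − 10·log₁₀(r₂/r₁).
L₂ = 78.0 − 10·log₁₀(39.6/3.1) = 78.0 − 11.063 = 66.94 dB(A).

66.9 dB(A)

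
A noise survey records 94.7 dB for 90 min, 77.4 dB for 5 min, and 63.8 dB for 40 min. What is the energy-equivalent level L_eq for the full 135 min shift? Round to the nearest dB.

93 dB

The energy average is taken in the linear domain: L_eq = 10·log₁₀[(Σ tᵢ·10^(Lᵢ/10))/T], T = 135 min.
Σ tᵢ·10^(Lᵢ/10) = 90·10^(94.7/10) + 5·10^(77.4/10) + 40·10^(63.8/10) = 2.660e+11.
L_eq = 10·log₁₀(2.660e+11/135) = 92.95 dB.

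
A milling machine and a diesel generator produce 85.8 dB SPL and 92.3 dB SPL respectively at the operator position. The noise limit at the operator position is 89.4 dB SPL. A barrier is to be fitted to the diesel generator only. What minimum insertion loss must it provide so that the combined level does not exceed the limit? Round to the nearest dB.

Fixed contribution from the other source: Σ 10^(L/10) = 10^(85.8/10) = 3.802e+08 (85.80 dB SPL).
To meet 89.4 dB SPL overall, the treated diesel generator may contribute at most 10^(89.4/10) − 3.802e+08 = 4.908e+08, i.e. 86.91 dB SPL.
So the diesel generator must be reduced from 92.3 to 86.91 dB SPL: IL = 5.39 dB.

5 dB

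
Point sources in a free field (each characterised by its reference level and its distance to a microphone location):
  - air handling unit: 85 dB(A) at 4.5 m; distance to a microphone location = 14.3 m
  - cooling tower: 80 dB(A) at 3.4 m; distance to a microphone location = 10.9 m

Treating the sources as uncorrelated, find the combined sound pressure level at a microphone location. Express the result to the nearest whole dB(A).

Propagate each source to the receiver with L = L_ref − 20·log₁₀(r/r_ref), then add intensities.
air handling unit: 85 − 20·log₁₀(14.3/4.5) = 85 − 10.04 = 74.96 dB(A).
cooling tower: 80 − 20·log₁₀(10.9/3.4) = 80 − 10.12 = 69.88 dB(A).
Σ 10^(L/10) = 4.104e+07 → L_total = 10·log₁₀(4.104e+07) = 76.13 dB(A).

76 dB(A)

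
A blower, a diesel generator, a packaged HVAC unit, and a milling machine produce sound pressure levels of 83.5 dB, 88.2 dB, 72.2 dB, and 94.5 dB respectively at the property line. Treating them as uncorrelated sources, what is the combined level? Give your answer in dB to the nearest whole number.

96 dB

Incoherent sources combine by intensity addition: L_total = 10·log₁₀(Σ 10^(L_i/10)).
Σ 10^(L/10) = 10^(83.5/10) + 10^(88.2/10) + 10^(72.2/10) + 10^(94.5/10) = 3.720e+09.
L_total = 10·log₁₀(3.720e+09) = 95.70 dB.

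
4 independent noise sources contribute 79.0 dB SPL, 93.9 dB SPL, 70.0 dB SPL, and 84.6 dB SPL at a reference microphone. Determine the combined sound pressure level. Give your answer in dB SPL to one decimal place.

For uncorrelated sources the intensities add, so convert each level to linear form, sum, and take 10·log₁₀ of the total.
Σ 10^(L/10) = 10^(79.0/10) + 10^(93.9/10) + 10^(70.0/10) + 10^(84.6/10) = 2.833e+09.
L_total = 10·log₁₀(2.833e+09) = 94.52 dB SPL.

94.5 dB SPL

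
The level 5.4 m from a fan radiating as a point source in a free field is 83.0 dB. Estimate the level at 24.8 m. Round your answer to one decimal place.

Point-source attenuation: ΔL = 20·log₁₀(r₂/r₁) = 20·log₁₀(24.8/5.4) = 13.241 dB.
L₂ = 83.0 − 20·log₁₀(24.8/5.4) = 83.0 − 13.241 = 69.76 dB.

69.8 dB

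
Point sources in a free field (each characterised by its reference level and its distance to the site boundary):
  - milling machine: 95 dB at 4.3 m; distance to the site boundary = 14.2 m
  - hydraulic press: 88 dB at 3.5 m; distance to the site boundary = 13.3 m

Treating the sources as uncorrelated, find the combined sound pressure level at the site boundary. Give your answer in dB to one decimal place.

85.2 dB

Apply inverse-square spreading to bring every level to the receiver, then sum 10^(L/10).
milling machine: 95 − 20·log₁₀(14.2/4.3) = 95 − 10.38 = 84.62 dB.
hydraulic press: 88 − 20·log₁₀(13.3/3.5) = 88 − 11.60 = 76.40 dB.
Σ 10^(L/10) = 3.337e+08 → L_total = 10·log₁₀(3.337e+08) = 85.23 dB.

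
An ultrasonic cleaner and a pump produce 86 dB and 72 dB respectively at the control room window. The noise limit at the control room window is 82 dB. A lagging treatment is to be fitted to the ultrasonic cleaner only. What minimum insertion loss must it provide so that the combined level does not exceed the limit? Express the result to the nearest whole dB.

The untreated sources together contribute 10^(72/10) = 1.585e+07, i.e. 72.00 dB.
To meet 82 dB overall, the treated ultrasonic cleaner may contribute at most 10^(82/10) − 1.585e+07 = 1.426e+08, i.e. 81.54 dB.
Required insertion loss = 86 − 81.54 = 4.46 dB.

4 dB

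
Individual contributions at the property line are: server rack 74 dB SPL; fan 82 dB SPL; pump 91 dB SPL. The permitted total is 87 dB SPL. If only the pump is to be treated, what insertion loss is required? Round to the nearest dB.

6 dB

Everything except the pump sums to 10^(74/10) + 10^(82/10) = 1.836e+08 in linear terms, 82.64 dB SPL.
The limit corresponds to 10^(87/10) = 5.012e+08; subtracting the fixed part leaves 3.176e+08 for the pump, i.e. 85.02 dB SPL.
So the pump must be reduced from 91 to 85.02 dB SPL: IL = 5.98 dB.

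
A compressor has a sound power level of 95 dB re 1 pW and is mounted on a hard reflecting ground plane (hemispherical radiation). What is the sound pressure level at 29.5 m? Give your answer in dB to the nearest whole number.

The power spreads over a hemisphere of area 2π·r², so L_p = L_w − 10·log₁₀(2π·r²).
2π·r² = 5468 m², 10·log₁₀ of that is 37.378 dB.
L_p = 95 − 37.378 = 57.62 dB.

58 dB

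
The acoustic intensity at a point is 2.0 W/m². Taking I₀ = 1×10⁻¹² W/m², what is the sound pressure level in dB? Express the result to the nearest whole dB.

123 dB

Dividing by I₀ shifts the exponent by 12: I/I₀ = 2.0×10^12.
L = 10·(0.3010 + 12) = 123.01 dB.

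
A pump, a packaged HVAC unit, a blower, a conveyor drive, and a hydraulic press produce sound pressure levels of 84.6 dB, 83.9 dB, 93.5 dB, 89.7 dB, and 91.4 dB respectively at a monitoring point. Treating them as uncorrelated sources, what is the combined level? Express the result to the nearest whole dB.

97 dB

Incoherent sources combine by intensity addition: L_total = 10·log₁₀(Σ 10^(L_i/10)).
Σ 10^(L/10) = 10^(84.6/10) + 10^(83.9/10) + 10^(93.5/10) + 10^(89.7/10) + 10^(91.4/10) = 5.086e+09.
L_total = 10·log₁₀(5.086e+09) = 97.06 dB.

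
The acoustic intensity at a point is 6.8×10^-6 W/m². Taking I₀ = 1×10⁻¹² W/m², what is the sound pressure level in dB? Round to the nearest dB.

68 dB

L = 10·log₁₀(I/I₀) = 10·log₁₀(6.8×10^-6/10⁻¹²) = 10·log₁₀(6.8×10^6).
L = 10·(0.8325 + 6) = 68.33 dB.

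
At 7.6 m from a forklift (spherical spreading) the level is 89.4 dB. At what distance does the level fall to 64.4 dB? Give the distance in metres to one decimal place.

The 25.0 dB drop corresponds to a distance ratio of 10^(25.0/20) for a point source.
r₂ = 7.6·10^((89.4−64.4)/20) = 7.6·10^(25.0/20) = 135.15 m.

135.1 m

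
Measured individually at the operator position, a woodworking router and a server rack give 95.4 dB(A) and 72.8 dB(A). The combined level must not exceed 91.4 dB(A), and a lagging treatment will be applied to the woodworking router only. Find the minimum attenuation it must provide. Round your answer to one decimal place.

Fixed contribution from the other source: Σ 10^(L/10) = 10^(72.8/10) = 1.905e+07 (72.80 dB(A)).
The limit corresponds to 10^(91.4/10) = 1.380e+09; subtracting the fixed part leaves 1.361e+09 for the woodworking router, i.e. 91.34 dB(A).
So the woodworking router must be reduced from 95.4 to 91.34 dB(A): IL = 4.06 dB.

4.1 dB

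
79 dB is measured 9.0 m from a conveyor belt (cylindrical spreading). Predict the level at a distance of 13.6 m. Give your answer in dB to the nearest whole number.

Cylindrical spreading from a line source gives a 10·log₁₀(r₂/r₁) drop.
L₂ = 79 − 10·log₁₀(13.6/9.0) = 79 − 1.793 = 77.21 dB.

77 dB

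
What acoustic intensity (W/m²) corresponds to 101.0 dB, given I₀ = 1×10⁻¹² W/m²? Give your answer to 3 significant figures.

0.0126 W/m²

I = I₀·10^(L/10) = 10⁻¹² × 10^(101.0/10) = 10^(-1.900).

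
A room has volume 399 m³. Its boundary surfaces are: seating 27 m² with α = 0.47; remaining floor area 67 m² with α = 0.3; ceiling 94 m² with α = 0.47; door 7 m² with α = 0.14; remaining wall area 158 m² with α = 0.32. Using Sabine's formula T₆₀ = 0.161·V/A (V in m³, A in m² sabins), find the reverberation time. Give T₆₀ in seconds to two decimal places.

0.50 s

A = Σ Sᵢαᵢ = 27·0.47 + 67·0.3 + 94·0.47 + 7·0.14 + 158·0.32 = 128.51 m².
T₆₀ = 0.161 × 399 / 128.51 = 0.500 s.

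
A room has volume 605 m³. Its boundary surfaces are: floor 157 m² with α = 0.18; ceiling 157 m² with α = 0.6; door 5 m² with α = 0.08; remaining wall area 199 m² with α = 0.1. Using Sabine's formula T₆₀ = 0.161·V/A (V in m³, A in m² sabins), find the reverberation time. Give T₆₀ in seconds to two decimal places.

0.68 s

A = Σ Sᵢαᵢ = 157·0.18 + 157·0.6 + 5·0.08 + 199·0.1 = 142.76 m².
T₆₀ = 0.161·V/A = 0.161·605/142.76 = 0.682 s.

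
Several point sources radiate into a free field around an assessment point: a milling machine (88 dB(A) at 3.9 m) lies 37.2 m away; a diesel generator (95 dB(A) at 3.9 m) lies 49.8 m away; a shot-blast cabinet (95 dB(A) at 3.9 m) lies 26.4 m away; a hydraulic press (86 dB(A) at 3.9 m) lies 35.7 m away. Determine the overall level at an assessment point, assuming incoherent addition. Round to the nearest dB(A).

First find each source's level at the receiver (point-source: −20·log₁₀(r/r_ref)), then combine on an intensity basis.
milling machine: 88 − 20·log₁₀(37.2/3.9) = 88 − 19.59 = 68.41 dB(A).
diesel generator: 95 − 20·log₁₀(49.8/3.9) = 95 − 22.12 = 72.88 dB(A).
shot-blast cabinet: 95 − 20·log₁₀(26.4/3.9) = 95 − 16.61 = 78.39 dB(A).
hydraulic press: 86 − 20·log₁₀(35.7/3.9) = 86 − 19.23 = 66.77 dB(A).
Σ 10^(L/10) = 1.001e+08 → L_total = 10·log₁₀(1.001e+08) = 80.00 dB(A).

80 dB(A)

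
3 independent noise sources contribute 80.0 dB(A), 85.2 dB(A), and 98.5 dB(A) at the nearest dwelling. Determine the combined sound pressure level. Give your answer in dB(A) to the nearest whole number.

99 dB(A)

For uncorrelated sources the intensities add, so convert each level to linear form, sum, and take 10·log₁₀ of the total.
Σ 10^(L/10) = 10^(80.0/10) + 10^(85.2/10) + 10^(98.5/10) = 7.511e+09.
L_total = 10·log₁₀(7.511e+09) = 98.76 dB(A).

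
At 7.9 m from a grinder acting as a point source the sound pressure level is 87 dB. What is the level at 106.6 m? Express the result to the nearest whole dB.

64 dB

Point-source attenuation: ΔL = 20·log₁₀(r₂/r₁) = 20·log₁₀(106.6/7.9) = 22.603 dB.
L₂ = 87 − 20·log₁₀(106.6/7.9) = 87 − 22.603 = 64.40 dB.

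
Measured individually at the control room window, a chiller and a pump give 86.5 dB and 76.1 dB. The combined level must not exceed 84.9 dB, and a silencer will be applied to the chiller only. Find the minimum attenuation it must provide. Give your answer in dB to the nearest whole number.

The untreated sources together contribute 10^(76.1/10) = 4.074e+07, i.e. 76.10 dB.
To meet 84.9 dB overall, the treated chiller may contribute at most 10^(84.9/10) − 4.074e+07 = 2.683e+08, i.e. 84.29 dB.
So the chiller must be reduced from 86.5 to 84.29 dB: IL = 2.21 dB.

2 dB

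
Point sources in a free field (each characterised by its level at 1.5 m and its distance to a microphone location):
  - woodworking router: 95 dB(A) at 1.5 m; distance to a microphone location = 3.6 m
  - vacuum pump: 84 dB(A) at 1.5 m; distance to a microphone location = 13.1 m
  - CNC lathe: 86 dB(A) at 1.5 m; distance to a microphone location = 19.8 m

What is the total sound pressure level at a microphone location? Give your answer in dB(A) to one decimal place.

87.4 dB(A)

Apply inverse-square spreading to bring every level to the receiver, then sum 10^(L/10).
woodworking router: 95 − 20·log₁₀(3.6/1.5) = 95 − 7.60 = 87.40 dB(A).
vacuum pump: 84 − 20·log₁₀(13.1/1.5) = 84 − 18.82 = 65.18 dB(A).
CNC lathe: 86 − 20·log₁₀(19.8/1.5) = 86 − 22.41 = 63.59 dB(A).
Σ 10^(L/10) = 5.546e+08 → L_total = 10·log₁₀(5.546e+08) = 87.44 dB(A).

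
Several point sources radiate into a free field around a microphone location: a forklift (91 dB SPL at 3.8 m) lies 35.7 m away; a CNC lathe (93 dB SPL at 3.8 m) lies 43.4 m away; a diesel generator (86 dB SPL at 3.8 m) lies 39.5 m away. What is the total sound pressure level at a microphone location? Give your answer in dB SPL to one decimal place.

Propagate each source to the receiver with L = L_ref − 20·log₁₀(r/r_ref), then add intensities.
forklift: 91 − 20·log₁₀(35.7/3.8) = 91 − 19.46 = 71.54 dB SPL.
CNC lathe: 93 − 20·log₁₀(43.4/3.8) = 93 − 21.15 = 71.85 dB SPL.
diesel generator: 86 − 20·log₁₀(39.5/3.8) = 86 − 20.34 = 65.66 dB SPL.
Σ 10^(L/10) = 3.324e+07 → L_total = 10·log₁₀(3.324e+07) = 75.22 dB SPL.

75.2 dB SPL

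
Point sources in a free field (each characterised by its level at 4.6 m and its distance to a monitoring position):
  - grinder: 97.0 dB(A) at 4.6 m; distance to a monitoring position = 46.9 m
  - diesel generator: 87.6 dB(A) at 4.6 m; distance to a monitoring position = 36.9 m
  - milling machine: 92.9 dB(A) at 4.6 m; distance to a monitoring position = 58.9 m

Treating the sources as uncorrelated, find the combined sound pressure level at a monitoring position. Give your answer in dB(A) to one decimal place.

78.4 dB(A)

First find each source's level at the receiver (point-source: −20·log₁₀(r/r_ref)), then combine on an intensity basis.
grinder: 97.0 − 20·log₁₀(46.9/4.6) = 97.0 − 20.17 = 76.83 dB(A).
diesel generator: 87.6 − 20·log₁₀(36.9/4.6) = 87.6 − 18.09 = 69.51 dB(A).
milling machine: 92.9 − 20·log₁₀(58.9/4.6) = 92.9 − 22.15 = 70.75 dB(A).
Σ 10^(L/10) = 6.905e+07 → L_total = 10·log₁₀(6.905e+07) = 78.39 dB(A).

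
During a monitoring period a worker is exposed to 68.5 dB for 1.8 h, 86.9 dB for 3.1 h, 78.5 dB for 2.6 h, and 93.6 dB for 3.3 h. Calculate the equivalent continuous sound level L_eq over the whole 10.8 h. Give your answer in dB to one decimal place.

Weight each interval's intensity by its duration and average over T = 10.8 h:
Σ tᵢ·10^(Lᵢ/10) = 1.8·10^(68.5/10) + 3.1·10^(86.9/10) + 2.6·10^(78.5/10) + 3.3·10^(93.6/10) = 9.275e+09.
L_eq = 10·log₁₀(9.275e+09/10.8) = 89.34 dB.

89.3 dB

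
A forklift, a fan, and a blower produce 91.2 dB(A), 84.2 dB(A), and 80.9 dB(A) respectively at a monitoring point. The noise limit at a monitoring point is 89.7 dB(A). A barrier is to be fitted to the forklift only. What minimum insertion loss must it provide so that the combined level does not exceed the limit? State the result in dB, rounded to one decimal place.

Everything except the forklift sums to 10^(84.2/10) + 10^(80.9/10) = 3.861e+08 in linear terms, 85.87 dB(A).
The limit corresponds to 10^(89.7/10) = 9.333e+08; subtracting the fixed part leaves 5.472e+08 for the forklift, i.e. 87.38 dB(A).
Required insertion loss = 91.2 − 87.38 = 3.82 dB.

3.8 dB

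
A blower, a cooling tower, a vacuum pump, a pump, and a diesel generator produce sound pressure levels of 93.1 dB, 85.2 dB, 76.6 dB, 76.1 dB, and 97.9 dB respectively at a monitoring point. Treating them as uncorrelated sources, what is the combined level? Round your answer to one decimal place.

99.4 dB

For uncorrelated sources the intensities add, so convert each level to linear form, sum, and take 10·log₁₀ of the total.
Σ 10^(L/10) = 10^(93.1/10) + 10^(85.2/10) + 10^(76.6/10) + 10^(76.1/10) + 10^(97.9/10) = 8.625e+09.
L_total = 10·log₁₀(8.625e+09) = 99.36 dB.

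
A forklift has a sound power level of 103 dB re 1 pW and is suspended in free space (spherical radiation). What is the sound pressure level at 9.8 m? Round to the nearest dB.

72 dB

The power spreads over a sphere of area 4π·r², so L_p = L_w − 10·log₁₀(4π·r²).
4π·r² = 1207 m², 10·log₁₀ of that is 30.817 dB.
L_p = 103 − 30.817 = 72.18 dB.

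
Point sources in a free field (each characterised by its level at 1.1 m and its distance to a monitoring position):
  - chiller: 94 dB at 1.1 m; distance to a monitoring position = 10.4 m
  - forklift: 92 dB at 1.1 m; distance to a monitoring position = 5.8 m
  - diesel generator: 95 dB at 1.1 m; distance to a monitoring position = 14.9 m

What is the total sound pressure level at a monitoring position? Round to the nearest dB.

80 dB

Apply inverse-square spreading to bring every level to the receiver, then sum 10^(L/10).
chiller: 94 − 20·log₁₀(10.4/1.1) = 94 − 19.51 = 74.49 dB.
forklift: 92 − 20·log₁₀(5.8/1.1) = 92 − 14.44 = 77.56 dB.
diesel generator: 95 − 20·log₁₀(14.9/1.1) = 95 − 22.64 = 72.36 dB.
Σ 10^(L/10) = 1.023e+08 → L_total = 10·log₁₀(1.023e+08) = 80.10 dB.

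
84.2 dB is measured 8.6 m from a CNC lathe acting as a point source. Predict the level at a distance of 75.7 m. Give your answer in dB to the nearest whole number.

65 dB

Spherical spreading from a point source gives a 20·log₁₀(r₂/r₁) drop.
L₂ = 84.2 − 20·log₁₀(75.7/8.6) = 84.2 − 18.892 = 65.31 dB.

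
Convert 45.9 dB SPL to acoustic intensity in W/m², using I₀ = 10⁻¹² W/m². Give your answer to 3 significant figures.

I/I₀ = 10^(45.9/10) = 3.89e+04, so I = 3.89e+04 × 10⁻¹² W/m².

3.89e-08 W/m²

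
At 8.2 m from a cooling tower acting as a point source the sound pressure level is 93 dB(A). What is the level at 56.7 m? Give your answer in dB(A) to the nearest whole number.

76 dB(A)

Spherical spreading from a point source gives a 20·log₁₀(r₂/r₁) drop.
L₂ = 93 − 20·log₁₀(56.7/8.2) = 93 − 16.795 = 76.20 dB(A).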